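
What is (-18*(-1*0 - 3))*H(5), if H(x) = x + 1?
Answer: 324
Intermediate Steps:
H(x) = 1 + x
(-18*(-1*0 - 3))*H(5) = (-18*(-1*0 - 3))*(1 + 5) = -18*(0 - 3)*6 = -18*(-3)*6 = 54*6 = 324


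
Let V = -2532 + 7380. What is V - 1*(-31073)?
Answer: 35921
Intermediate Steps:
V = 4848
V - 1*(-31073) = 4848 - 1*(-31073) = 4848 + 31073 = 35921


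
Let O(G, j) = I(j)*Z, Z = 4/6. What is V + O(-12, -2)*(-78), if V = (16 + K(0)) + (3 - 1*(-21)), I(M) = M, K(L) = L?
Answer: 144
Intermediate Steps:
V = 40 (V = (16 + 0) + (3 - 1*(-21)) = 16 + (3 + 21) = 16 + 24 = 40)
Z = ⅔ (Z = 4*(⅙) = ⅔ ≈ 0.66667)
O(G, j) = 2*j/3 (O(G, j) = j*(⅔) = 2*j/3)
V + O(-12, -2)*(-78) = 40 + ((⅔)*(-2))*(-78) = 40 - 4/3*(-78) = 40 + 104 = 144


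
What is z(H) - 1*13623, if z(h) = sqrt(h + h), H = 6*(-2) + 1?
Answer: -13623 + I*sqrt(22) ≈ -13623.0 + 4.6904*I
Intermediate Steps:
H = -11 (H = -12 + 1 = -11)
z(h) = sqrt(2)*sqrt(h) (z(h) = sqrt(2*h) = sqrt(2)*sqrt(h))
z(H) - 1*13623 = sqrt(2)*sqrt(-11) - 1*13623 = sqrt(2)*(I*sqrt(11)) - 13623 = I*sqrt(22) - 13623 = -13623 + I*sqrt(22)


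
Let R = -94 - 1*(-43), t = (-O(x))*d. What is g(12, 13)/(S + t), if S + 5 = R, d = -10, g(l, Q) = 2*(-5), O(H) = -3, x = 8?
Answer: 5/43 ≈ 0.11628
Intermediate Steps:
g(l, Q) = -10
t = -30 (t = -1*(-3)*(-10) = 3*(-10) = -30)
R = -51 (R = -94 + 43 = -51)
S = -56 (S = -5 - 51 = -56)
g(12, 13)/(S + t) = -10/(-56 - 30) = -10/(-86) = -10*(-1/86) = 5/43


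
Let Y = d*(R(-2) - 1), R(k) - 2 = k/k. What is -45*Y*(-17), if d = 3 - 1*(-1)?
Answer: 6120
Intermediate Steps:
d = 4 (d = 3 + 1 = 4)
R(k) = 3 (R(k) = 2 + k/k = 2 + 1 = 3)
Y = 8 (Y = 4*(3 - 1) = 4*2 = 8)
-45*Y*(-17) = -45*8*(-17) = -360*(-17) = 6120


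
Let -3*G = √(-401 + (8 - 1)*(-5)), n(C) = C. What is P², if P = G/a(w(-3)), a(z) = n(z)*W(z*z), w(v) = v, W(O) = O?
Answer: -436/6561 ≈ -0.066453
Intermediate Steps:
G = -2*I*√109/3 (G = -√(-401 + (8 - 1)*(-5))/3 = -√(-401 + 7*(-5))/3 = -√(-401 - 35)/3 = -2*I*√109/3 ≈ -6.9602*I)
a(z) = z³ (a(z) = z*(z*z) = z*z² = z³)
P = 2*I*√109/81 (P = (-2*I*√109/3)/((-3)³) = -2*I*√109/3/(-27) = -2*I*√109/3*(-1/27) = 2*I*√109/81 ≈ 0.25779*I)
P² = (2*I*√109/81)² = -436/6561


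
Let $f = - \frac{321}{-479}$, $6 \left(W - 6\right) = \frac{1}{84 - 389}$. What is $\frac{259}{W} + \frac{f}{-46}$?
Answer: $\frac{10439930721}{241911286} \approx 43.156$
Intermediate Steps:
$W = \frac{10979}{1830}$ ($W = 6 + \frac{1}{6 \left(84 - 389\right)} = 6 + \frac{1}{6 \left(-305\right)} = 6 + \frac{1}{6} \left(- \frac{1}{305}\right) = 6 - \frac{1}{1830} = \frac{10979}{1830} \approx 5.9995$)
$f = \frac{321}{479}$ ($f = \left(-321\right) \left(- \frac{1}{479}\right) = \frac{321}{479} \approx 0.67015$)
$\frac{259}{W} + \frac{f}{-46} = \frac{259}{\frac{10979}{1830}} + \frac{321}{479 \left(-46\right)} = 259 \cdot \frac{1830}{10979} + \frac{321}{479} \left(- \frac{1}{46}\right) = \frac{473970}{10979} - \frac{321}{22034} = \frac{10439930721}{241911286}$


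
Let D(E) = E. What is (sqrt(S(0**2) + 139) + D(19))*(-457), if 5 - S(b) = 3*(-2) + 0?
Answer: -8683 - 2285*sqrt(6) ≈ -14280.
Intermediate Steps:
S(b) = 11 (S(b) = 5 - (3*(-2) + 0) = 5 - (-6 + 0) = 5 - 1*(-6) = 5 + 6 = 11)
(sqrt(S(0**2) + 139) + D(19))*(-457) = (sqrt(11 + 139) + 19)*(-457) = (sqrt(150) + 19)*(-457) = (5*sqrt(6) + 19)*(-457) = (19 + 5*sqrt(6))*(-457) = -8683 - 2285*sqrt(6)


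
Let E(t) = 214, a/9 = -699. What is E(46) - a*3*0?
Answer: 214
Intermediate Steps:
a = -6291 (a = 9*(-699) = -6291)
E(46) - a*3*0 = 214 - (-6291)*3*0 = 214 - (-6291)*0 = 214 - 1*0 = 214 + 0 = 214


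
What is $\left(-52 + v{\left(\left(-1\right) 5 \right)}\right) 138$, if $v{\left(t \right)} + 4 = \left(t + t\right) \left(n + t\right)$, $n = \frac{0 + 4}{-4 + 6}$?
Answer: $-3588$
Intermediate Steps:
$n = 2$ ($n = \frac{4}{2} = 4 \cdot \frac{1}{2} = 2$)
$v{\left(t \right)} = -4 + 2 t \left(2 + t\right)$ ($v{\left(t \right)} = -4 + \left(t + t\right) \left(2 + t\right) = -4 + 2 t \left(2 + t\right)$)
$\left(-52 + v{\left(\left(-1\right) 5 \right)}\right) 138 = \left(-52 + \left(-4 + 2 \left(\left(-1\right) 5\right)^{2} + 4 \left(\left(-1\right) 5\right)\right)\right) 138 = \left(-52 + \left(-4 + 2 \left(-5\right)^{2} + 4 \left(-5\right)\right)\right) 138 = \left(-52 - -26\right) 138 = \left(-52 + 26\right) 138 = \left(-26\right) 138 = -3588$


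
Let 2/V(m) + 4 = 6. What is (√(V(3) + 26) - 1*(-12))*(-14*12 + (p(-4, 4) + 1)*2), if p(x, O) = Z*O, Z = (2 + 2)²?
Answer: -456 - 114*√3 ≈ -653.45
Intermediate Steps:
V(m) = 1 (V(m) = 2/(-4 + 6) = 2/2 = 2*(½) = 1)
Z = 16 (Z = 4² = 16)
p(x, O) = 16*O
(√(V(3) + 26) - 1*(-12))*(-14*12 + (p(-4, 4) + 1)*2) = (√(1 + 26) - 1*(-12))*(-14*12 + (16*4 + 1)*2) = (√27 + 12)*(-168 + (64 + 1)*2) = (3*√3 + 12)*(-168 + 65*2) = (12 + 3*√3)*(-168 + 130) = (12 + 3*√3)*(-38) = -456 - 114*√3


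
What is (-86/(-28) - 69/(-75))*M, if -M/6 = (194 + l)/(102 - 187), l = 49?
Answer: 1018413/14875 ≈ 68.465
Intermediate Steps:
M = 1458/85 (M = -6*(194 + 49)/(102 - 187) = -1458/(-85) = -1458*(-1)/85 = -6*(-243/85) = 1458/85 ≈ 17.153)
(-86/(-28) - 69/(-75))*M = (-86/(-28) - 69/(-75))*(1458/85) = (-86*(-1/28) - 69*(-1/75))*(1458/85) = (43/14 + 23/25)*(1458/85) = (1397/350)*(1458/85) = 1018413/14875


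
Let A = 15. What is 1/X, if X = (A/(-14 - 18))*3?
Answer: -32/45 ≈ -0.71111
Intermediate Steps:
X = -45/32 (X = (15/(-14 - 18))*3 = (15/(-32))*3 = -1/32*15*3 = -15/32*3 = -45/32 ≈ -1.4063)
1/X = 1/(-45/32) = -32/45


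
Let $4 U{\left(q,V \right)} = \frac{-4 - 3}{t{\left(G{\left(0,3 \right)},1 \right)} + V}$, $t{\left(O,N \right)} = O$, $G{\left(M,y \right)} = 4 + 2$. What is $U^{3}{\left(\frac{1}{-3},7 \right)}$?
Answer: $- \frac{343}{140608} \approx -0.0024394$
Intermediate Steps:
$G{\left(M,y \right)} = 6$
$U{\left(q,V \right)} = - \frac{7}{4 \left(6 + V\right)}$ ($U{\left(q,V \right)} = \frac{\left(-4 - 3\right) \frac{1}{6 + V}}{4} = \frac{\left(-7\right) \frac{1}{6 + V}}{4} = - \frac{7}{4 \left(6 + V\right)}$)
$U^{3}{\left(\frac{1}{-3},7 \right)} = \left(- \frac{7}{24 + 4 \cdot 7}\right)^{3} = \left(- \frac{7}{24 + 28}\right)^{3} = \left(- \frac{7}{52}\right)^{3} = - \frac{343}{140608}$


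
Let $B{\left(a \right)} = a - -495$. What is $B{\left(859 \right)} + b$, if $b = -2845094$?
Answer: $-2843740$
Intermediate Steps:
$B{\left(a \right)} = 495 + a$ ($B{\left(a \right)} = a + 495 = 495 + a$)
$B{\left(859 \right)} + b = \left(495 + 859\right) - 2845094 = 1354 - 2845094 = -2843740$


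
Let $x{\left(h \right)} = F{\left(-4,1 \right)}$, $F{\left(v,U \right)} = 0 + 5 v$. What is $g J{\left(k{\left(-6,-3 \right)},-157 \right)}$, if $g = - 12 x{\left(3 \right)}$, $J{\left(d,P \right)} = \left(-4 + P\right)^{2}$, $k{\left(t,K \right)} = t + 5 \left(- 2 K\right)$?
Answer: $6221040$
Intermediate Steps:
$k{\left(t,K \right)} = t - 10 K$
$F{\left(v,U \right)} = 5 v$
$x{\left(h \right)} = -20$ ($x{\left(h \right)} = 5 \left(-4\right) = -20$)
$g = 240$ ($g = \left(-12\right) \left(-20\right) = 240$)
$g J{\left(k{\left(-6,-3 \right)},-157 \right)} = 240 \left(-4 - 157\right)^{2} = 240 \left(-161\right)^{2} = 240 \cdot 25921 = 6221040$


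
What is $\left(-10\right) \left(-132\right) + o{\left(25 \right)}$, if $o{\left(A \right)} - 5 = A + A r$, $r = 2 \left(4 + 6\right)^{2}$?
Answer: $6350$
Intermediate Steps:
$r = 200$ ($r = 2 \cdot 10^{2} = 2 \cdot 100 = 200$)
$o{\left(A \right)} = 5 + 201 A$ ($o{\left(A \right)} = 5 + \left(A + A 200\right) = 5 + \left(A + 200 A\right) = 5 + 201 A$)
$\left(-10\right) \left(-132\right) + o{\left(25 \right)} = \left(-10\right) \left(-132\right) + \left(5 + 201 \cdot 25\right) = 1320 + \left(5 + 5025\right) = 1320 + 5030 = 6350$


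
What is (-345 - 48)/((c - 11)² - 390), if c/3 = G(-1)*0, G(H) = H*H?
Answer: 393/269 ≈ 1.4610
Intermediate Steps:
G(H) = H²
c = 0 (c = 3*((-1)²*0) = 3*(1*0) = 3*0 = 0)
(-345 - 48)/((c - 11)² - 390) = (-345 - 48)/((0 - 11)² - 390) = -393/((-11)² - 390) = -393/(121 - 390) = -393/(-269) = -393*(-1/269) = 393/269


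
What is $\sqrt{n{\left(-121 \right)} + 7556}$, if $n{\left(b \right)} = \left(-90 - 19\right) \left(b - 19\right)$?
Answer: $4 \sqrt{1426} \approx 151.05$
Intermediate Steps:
$n{\left(b \right)} = 2071 - 109 b$ ($n{\left(b \right)} = - 109 \left(-19 + b\right) = 2071 - 109 b$)
$\sqrt{n{\left(-121 \right)} + 7556} = \sqrt{\left(2071 - -13189\right) + 7556} = \sqrt{\left(2071 + 13189\right) + 7556} = \sqrt{15260 + 7556} = \sqrt{22816} = 4 \sqrt{1426}$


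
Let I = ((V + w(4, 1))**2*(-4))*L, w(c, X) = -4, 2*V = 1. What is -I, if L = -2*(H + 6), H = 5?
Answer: -1078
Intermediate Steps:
V = 1/2 (V = (1/2)*1 = 1/2 ≈ 0.50000)
L = -22 (L = -2*(5 + 6) = -2*11 = -22)
I = 1078 (I = ((1/2 - 4)**2*(-4))*(-22) = ((-7/2)**2*(-4))*(-22) = ((49/4)*(-4))*(-22) = -49*(-22) = 1078)
-I = -1*1078 = -1078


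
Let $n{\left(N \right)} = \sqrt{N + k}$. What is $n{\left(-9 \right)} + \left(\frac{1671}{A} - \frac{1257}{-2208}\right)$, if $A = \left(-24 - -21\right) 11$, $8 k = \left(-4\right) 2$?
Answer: $- \frac{405343}{8096} + i \sqrt{10} \approx -50.067 + 3.1623 i$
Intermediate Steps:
$k = -1$ ($k = \frac{\left(-4\right) 2}{8} = \frac{1}{8} \left(-8\right) = -1$)
$A = -33$ ($A = \left(-24 + 21\right) 11 = \left(-3\right) 11 = -33$)
$n{\left(N \right)} = \sqrt{-1 + N}$ ($n{\left(N \right)} = \sqrt{N - 1} = \sqrt{-1 + N}$)
$n{\left(-9 \right)} + \left(\frac{1671}{A} - \frac{1257}{-2208}\right) = \sqrt{-1 - 9} + \left(\frac{1671}{-33} - \frac{1257}{-2208}\right) = \sqrt{-10} + \left(1671 \left(- \frac{1}{33}\right) - - \frac{419}{736}\right) = i \sqrt{10} + \left(- \frac{557}{11} + \frac{419}{736}\right) = i \sqrt{10} - \frac{405343}{8096} = - \frac{405343}{8096} + i \sqrt{10}$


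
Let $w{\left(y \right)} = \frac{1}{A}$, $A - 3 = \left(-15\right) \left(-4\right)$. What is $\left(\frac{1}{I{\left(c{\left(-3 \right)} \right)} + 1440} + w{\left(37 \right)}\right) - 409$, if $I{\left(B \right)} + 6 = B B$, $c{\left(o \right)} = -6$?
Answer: $- \frac{1803617}{4410} \approx -408.98$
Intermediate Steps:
$I{\left(B \right)} = -6 + B^{2}$ ($I{\left(B \right)} = -6 + B B = -6 + B^{2}$)
$A = 63$ ($A = 3 - -60 = 3 + 60 = 63$)
$w{\left(y \right)} = \frac{1}{63}$
$\left(\frac{1}{I{\left(c{\left(-3 \right)} \right)} + 1440} + w{\left(37 \right)}\right) - 409 = \left(\frac{1}{\left(-6 + \left(-6\right)^{2}\right) + 1440} + \frac{1}{63}\right) - 409 = \left(\frac{1}{\left(-6 + 36\right) + 1440} + \frac{1}{63}\right) - 409 = \left(\frac{1}{30 + 1440} + \frac{1}{63}\right) - 409 = \left(\frac{1}{1470} + \frac{1}{63}\right) - 409 = \frac{73}{4410} - 409 = - \frac{1803617}{4410}$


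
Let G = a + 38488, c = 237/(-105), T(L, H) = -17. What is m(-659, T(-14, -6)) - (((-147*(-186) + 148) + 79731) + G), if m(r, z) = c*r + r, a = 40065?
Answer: -6473094/35 ≈ -1.8495e+5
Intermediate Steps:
c = -79/35 (c = 237*(-1/105) = -79/35 ≈ -2.2571)
m(r, z) = -44*r/35 (m(r, z) = -79*r/35 + r = -44*r/35)
G = 78553 (G = 40065 + 38488 = 78553)
m(-659, T(-14, -6)) - (((-147*(-186) + 148) + 79731) + G) = -44/35*(-659) - (((-147*(-186) + 148) + 79731) + 78553) = 28996/35 - (((27342 + 148) + 79731) + 78553) = 28996/35 - ((27490 + 79731) + 78553) = 28996/35 - (107221 + 78553) = 28996/35 - 1*185774 = 28996/35 - 185774 = -6473094/35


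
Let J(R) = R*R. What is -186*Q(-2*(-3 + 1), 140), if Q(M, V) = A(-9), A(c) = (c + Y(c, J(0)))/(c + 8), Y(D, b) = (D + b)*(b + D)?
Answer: 13392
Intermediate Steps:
J(R) = R²
Y(D, b) = (D + b)² (Y(D, b) = (D + b)*(D + b) = (D + b)²)
A(c) = (c + c²)/(8 + c) (A(c) = (c + (c + 0²)²)/(c + 8) = (c + (c + 0)²)/(8 + c) = (c + c²)/(8 + c))
Q(M, V) = -72 (Q(M, V) = -9*(1 - 9)/(8 - 9) = -9*(-8)/(-1) = -9*(-1)*(-8) = -72)
-186*Q(-2*(-3 + 1), 140) = -186*(-72) = 13392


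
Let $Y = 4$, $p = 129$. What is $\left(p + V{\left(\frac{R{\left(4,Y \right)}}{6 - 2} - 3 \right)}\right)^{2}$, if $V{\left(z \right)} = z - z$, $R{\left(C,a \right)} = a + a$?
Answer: $16641$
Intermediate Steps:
$R{\left(C,a \right)} = 2 a$
$V{\left(z \right)} = 0$
$\left(p + V{\left(\frac{R{\left(4,Y \right)}}{6 - 2} - 3 \right)}\right)^{2} = \left(129 + 0\right)^{2} = 129^{2} = 16641$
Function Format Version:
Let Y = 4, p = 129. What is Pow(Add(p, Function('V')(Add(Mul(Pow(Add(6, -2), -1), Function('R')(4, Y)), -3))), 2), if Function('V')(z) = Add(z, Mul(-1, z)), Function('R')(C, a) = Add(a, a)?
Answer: 16641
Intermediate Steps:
Function('R')(C, a) = Mul(2, a)
Function('V')(z) = 0
Pow(Add(p, Function('V')(Add(Mul(Pow(Add(6, -2), -1), Function('R')(4, Y)), -3))), 2) = Pow(Add(129, 0), 2) = Pow(129, 2) = 16641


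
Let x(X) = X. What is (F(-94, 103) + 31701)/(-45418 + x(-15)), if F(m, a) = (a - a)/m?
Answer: -31701/45433 ≈ -0.69775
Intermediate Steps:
F(m, a) = 0 (F(m, a) = 0/m = 0)
(F(-94, 103) + 31701)/(-45418 + x(-15)) = (0 + 31701)/(-45418 - 15) = 31701/(-45433) = 31701*(-1/45433) = -31701/45433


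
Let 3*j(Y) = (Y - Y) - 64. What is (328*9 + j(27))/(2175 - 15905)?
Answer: -4396/20595 ≈ -0.21345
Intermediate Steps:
j(Y) = -64/3 (j(Y) = ((Y - Y) - 64)/3 = (0 - 64)/3 = (⅓)*(-64) = -64/3)
(328*9 + j(27))/(2175 - 15905) = (328*9 - 64/3)/(2175 - 15905) = (2952 - 64/3)/(-13730) = (8792/3)*(-1/13730) = -4396/20595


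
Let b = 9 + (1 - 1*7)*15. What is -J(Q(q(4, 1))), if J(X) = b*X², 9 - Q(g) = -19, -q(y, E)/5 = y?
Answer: 63504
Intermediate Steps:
q(y, E) = -5*y
b = -81 (b = 9 + (1 - 7)*15 = 9 - 6*15 = 9 - 90 = -81)
Q(g) = 28 (Q(g) = 9 - 1*(-19) = 9 + 19 = 28)
J(X) = -81*X²
-J(Q(q(4, 1))) = -(-81)*28² = -(-81)*784 = -1*(-63504) = 63504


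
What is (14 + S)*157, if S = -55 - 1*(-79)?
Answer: 5966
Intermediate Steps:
S = 24 (S = -55 + 79 = 24)
(14 + S)*157 = (14 + 24)*157 = 38*157 = 5966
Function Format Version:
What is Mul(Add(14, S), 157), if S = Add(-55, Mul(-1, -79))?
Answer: 5966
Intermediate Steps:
S = 24 (S = Add(-55, 79) = 24)
Mul(Add(14, S), 157) = Mul(Add(14, 24), 157) = Mul(38, 157) = 5966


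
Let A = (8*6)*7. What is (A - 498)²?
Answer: 26244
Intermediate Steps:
A = 336 (A = 48*7 = 336)
(A - 498)² = (336 - 498)² = (-162)² = 26244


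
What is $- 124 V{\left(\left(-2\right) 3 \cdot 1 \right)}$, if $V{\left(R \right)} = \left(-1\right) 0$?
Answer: $0$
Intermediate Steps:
$V{\left(R \right)} = 0$
$- 124 V{\left(\left(-2\right) 3 \cdot 1 \right)} = \left(-124\right) 0 = 0$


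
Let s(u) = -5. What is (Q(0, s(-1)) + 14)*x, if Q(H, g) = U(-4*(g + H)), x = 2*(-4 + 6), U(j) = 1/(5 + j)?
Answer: 1404/25 ≈ 56.160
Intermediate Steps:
x = 4 (x = 2*2 = 4)
Q(H, g) = 1/(5 - 4*H - 4*g) (Q(H, g) = 1/(5 - 4*(g + H)) = 1/(5 - 4*(H + g)) = 1/(5 + (-4*H - 4*g)) = 1/(5 - 4*H - 4*g))
(Q(0, s(-1)) + 14)*x = (-1/(-5 + 4*0 + 4*(-5)) + 14)*4 = (-1/(-5 + 0 - 20) + 14)*4 = (-1/(-25) + 14)*4 = (-1*(-1/25) + 14)*4 = (1/25 + 14)*4 = (351/25)*4 = 1404/25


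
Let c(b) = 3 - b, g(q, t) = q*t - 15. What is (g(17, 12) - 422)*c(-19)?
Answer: -5126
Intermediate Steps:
g(q, t) = -15 + q*t
(g(17, 12) - 422)*c(-19) = ((-15 + 17*12) - 422)*(3 - 1*(-19)) = ((-15 + 204) - 422)*(3 + 19) = (189 - 422)*22 = -233*22 = -5126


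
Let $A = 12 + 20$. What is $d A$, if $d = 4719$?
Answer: $151008$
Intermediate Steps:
$A = 32$
$d A = 4719 \cdot 32 = 151008$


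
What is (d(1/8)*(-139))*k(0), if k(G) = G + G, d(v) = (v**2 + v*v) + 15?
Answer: 0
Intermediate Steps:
d(v) = 15 + 2*v**2 (d(v) = (v**2 + v**2) + 15 = 2*v**2 + 15 = 15 + 2*v**2)
k(G) = 2*G
(d(1/8)*(-139))*k(0) = ((15 + 2*(1/8)**2)*(-139))*(2*0) = ((15 + 2*(1/8)**2)*(-139))*0 = ((15 + 2*(1/64))*(-139))*0 = ((15 + 1/32)*(-139))*0 = ((481/32)*(-139))*0 = -66859/32*0 = 0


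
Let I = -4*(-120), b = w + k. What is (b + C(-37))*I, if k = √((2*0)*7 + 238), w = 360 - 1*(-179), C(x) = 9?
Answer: 263040 + 480*√238 ≈ 2.7045e+5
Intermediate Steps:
w = 539 (w = 360 + 179 = 539)
k = √238 (k = √(0*7 + 238) = √(0 + 238) = √238 ≈ 15.427)
b = 539 + √238 ≈ 554.43
I = 480
(b + C(-37))*I = ((539 + √238) + 9)*480 = (548 + √238)*480 = 263040 + 480*√238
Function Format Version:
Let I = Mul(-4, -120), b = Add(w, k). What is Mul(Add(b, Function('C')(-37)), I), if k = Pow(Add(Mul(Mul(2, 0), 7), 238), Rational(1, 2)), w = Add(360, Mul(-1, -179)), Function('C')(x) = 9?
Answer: Add(263040, Mul(480, Pow(238, Rational(1, 2)))) ≈ 2.7045e+5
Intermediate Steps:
w = 539 (w = Add(360, 179) = 539)
k = Pow(238, Rational(1, 2)) (k = Pow(Add(Mul(0, 7), 238), Rational(1, 2)) = Pow(Add(0, 238), Rational(1, 2)) = Pow(238, Rational(1, 2)) ≈ 15.427)
b = Add(539, Pow(238, Rational(1, 2))) ≈ 554.43
I = 480
Mul(Add(b, Function('C')(-37)), I) = Mul(Add(Add(539, Pow(238, Rational(1, 2))), 9), 480) = Mul(Add(548, Pow(238, Rational(1, 2))), 480) = Add(263040, Mul(480, Pow(238, Rational(1, 2))))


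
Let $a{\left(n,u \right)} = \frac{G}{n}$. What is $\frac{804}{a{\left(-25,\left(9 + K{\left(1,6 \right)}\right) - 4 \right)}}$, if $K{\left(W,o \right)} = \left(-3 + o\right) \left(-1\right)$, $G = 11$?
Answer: $- \frac{20100}{11} \approx -1827.3$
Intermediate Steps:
$K{\left(W,o \right)} = 3 - o$
$a{\left(n,u \right)} = \frac{11}{n}$
$\frac{804}{a{\left(-25,\left(9 + K{\left(1,6 \right)}\right) - 4 \right)}} = \frac{804}{11 \frac{1}{-25}} = \frac{804}{11 \left(- \frac{1}{25}\right)} = \frac{804}{- \frac{11}{25}} = 804 \left(- \frac{25}{11}\right) = - \frac{20100}{11}$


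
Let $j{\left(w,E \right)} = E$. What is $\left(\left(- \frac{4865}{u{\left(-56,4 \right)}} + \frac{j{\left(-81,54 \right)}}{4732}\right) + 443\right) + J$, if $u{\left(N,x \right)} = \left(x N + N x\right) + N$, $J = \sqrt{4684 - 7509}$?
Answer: $\frac{38556125}{85176} + 5 i \sqrt{113} \approx 452.66 + 53.151 i$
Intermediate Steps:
$J = 5 i \sqrt{113}$ ($J = \sqrt{-2825} = 5 i \sqrt{113} \approx 53.151 i$)
$u{\left(N,x \right)} = N + 2 N x$ ($u{\left(N,x \right)} = \left(N x + N x\right) + N = 2 N x + N = N + 2 N x$)
$\left(\left(- \frac{4865}{u{\left(-56,4 \right)}} + \frac{j{\left(-81,54 \right)}}{4732}\right) + 443\right) + J = \left(\left(- \frac{4865}{\left(-56\right) \left(1 + 2 \cdot 4\right)} + \frac{54}{4732}\right) + 443\right) + 5 i \sqrt{113} = \left(\left(- \frac{4865}{\left(-56\right) \left(1 + 8\right)} + 54 \cdot \frac{1}{4732}\right) + 443\right) + 5 i \sqrt{113} = \left(\left(- \frac{4865}{\left(-56\right) 9} + \frac{27}{2366}\right) + 443\right) + 5 i \sqrt{113} = \left(\left(- \frac{4865}{-504} + \frac{27}{2366}\right) + 443\right) + 5 i \sqrt{113} = \left(\left(\left(-4865\right) \left(- \frac{1}{504}\right) + \frac{27}{2366}\right) + 443\right) + 5 i \sqrt{113} = \left(\left(\frac{695}{72} + \frac{27}{2366}\right) + 443\right) + 5 i \sqrt{113} = \left(\frac{823157}{85176} + 443\right) + 5 i \sqrt{113} = \frac{38556125}{85176} + 5 i \sqrt{113}$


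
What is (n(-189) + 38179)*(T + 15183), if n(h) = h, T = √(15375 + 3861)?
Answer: 576802170 + 75980*√4809 ≈ 5.8207e+8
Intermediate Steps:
T = 2*√4809 (T = √19236 = 2*√4809 ≈ 138.69)
(n(-189) + 38179)*(T + 15183) = (-189 + 38179)*(2*√4809 + 15183) = 37990*(15183 + 2*√4809) = 576802170 + 75980*√4809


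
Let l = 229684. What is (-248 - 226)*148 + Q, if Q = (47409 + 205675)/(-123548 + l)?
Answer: -1861349897/26534 ≈ -70150.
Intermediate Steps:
Q = 63271/26534 (Q = (47409 + 205675)/(-123548 + 229684) = 253084/106136 = 253084*(1/106136) = 63271/26534 ≈ 2.3845)
(-248 - 226)*148 + Q = (-248 - 226)*148 + 63271/26534 = -474*148 + 63271/26534 = -70152 + 63271/26534 = -1861349897/26534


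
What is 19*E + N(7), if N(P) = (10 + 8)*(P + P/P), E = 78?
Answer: 1626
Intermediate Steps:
N(P) = 18 + 18*P (N(P) = 18*(P + 1) = 18*(1 + P) = 18 + 18*P)
19*E + N(7) = 19*78 + (18 + 18*7) = 1482 + (18 + 126) = 1482 + 144 = 1626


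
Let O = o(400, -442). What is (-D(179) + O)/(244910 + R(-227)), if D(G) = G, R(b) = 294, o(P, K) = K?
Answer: -621/245204 ≈ -0.0025326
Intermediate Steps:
O = -442
(-D(179) + O)/(244910 + R(-227)) = (-1*179 - 442)/(244910 + 294) = (-179 - 442)/245204 = -621*1/245204 = -621/245204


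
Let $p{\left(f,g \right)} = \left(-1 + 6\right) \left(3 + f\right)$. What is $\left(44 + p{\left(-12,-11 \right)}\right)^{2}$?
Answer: $1$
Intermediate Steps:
$p{\left(f,g \right)} = 15 + 5 f$ ($p{\left(f,g \right)} = 5 \left(3 + f\right) = 15 + 5 f$)
$\left(44 + p{\left(-12,-11 \right)}\right)^{2} = \left(44 + \left(15 + 5 \left(-12\right)\right)\right)^{2} = \left(44 + \left(15 - 60\right)\right)^{2} = \left(44 - 45\right)^{2} = \left(-1\right)^{2} = 1$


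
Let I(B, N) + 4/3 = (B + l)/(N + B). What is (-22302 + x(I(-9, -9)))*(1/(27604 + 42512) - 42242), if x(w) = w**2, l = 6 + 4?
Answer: 21399955003310833/22717584 ≈ 9.4200e+8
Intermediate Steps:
l = 10
I(B, N) = -4/3 + (10 + B)/(B + N) (I(B, N) = -4/3 + (B + 10)/(N + B) = -4/3 + (10 + B)/(B + N))
(-22302 + x(I(-9, -9)))*(1/(27604 + 42512) - 42242) = (-22302 + ((30 - 1*(-9) - 4*(-9))/(3*(-9 - 9)))**2)*(1/(27604 + 42512) - 42242) = (-22302 + ((1/3)*(30 + 9 + 36)/(-18))**2)*(1/70116 - 42242) = (-22302 + ((1/3)*(-1/18)*75)**2)*(1/70116 - 42242) = (-22302 + (-25/18)**2)*(-2961840071/70116) = (-22302 + 625/324)*(-2961840071/70116) = -7225223/324*(-2961840071/70116) = 21399955003310833/22717584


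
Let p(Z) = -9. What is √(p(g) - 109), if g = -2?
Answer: I*√118 ≈ 10.863*I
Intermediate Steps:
√(p(g) - 109) = √(-9 - 109) = √(-118) = I*√118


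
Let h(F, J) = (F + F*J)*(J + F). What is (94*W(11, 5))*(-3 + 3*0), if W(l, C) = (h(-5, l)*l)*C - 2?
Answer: 5584164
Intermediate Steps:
h(F, J) = (F + J)*(F + F*J) (h(F, J) = (F + F*J)*(F + J) = (F + J)*(F + F*J))
W(l, C) = -2 + C*l*(25 - 5*l**2 + 20*l) (W(l, C) = ((-5*(-5 + l + l**2 - 5*l))*l)*C - 2 = ((-5*(-5 + l**2 - 4*l))*l)*C - 2 = ((25 - 5*l**2 + 20*l)*l)*C - 2 = (l*(25 - 5*l**2 + 20*l))*C - 2 = C*l*(25 - 5*l**2 + 20*l) - 2 = -2 + C*l*(25 - 5*l**2 + 20*l))
(94*W(11, 5))*(-3 + 3*0) = (94*(-2 + 5*5*11*(5 - 1*11**2 + 4*11)))*(-3 + 3*0) = (94*(-2 + 5*5*11*(5 - 1*121 + 44)))*(-3 + 0) = (94*(-2 + 5*5*11*(5 - 121 + 44)))*(-3) = (94*(-2 + 5*5*11*(-72)))*(-3) = (94*(-2 - 19800))*(-3) = (94*(-19802))*(-3) = -1861388*(-3) = 5584164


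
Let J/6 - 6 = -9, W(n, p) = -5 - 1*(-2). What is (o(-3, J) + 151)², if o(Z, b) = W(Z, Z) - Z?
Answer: 22801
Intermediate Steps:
W(n, p) = -3 (W(n, p) = -5 + 2 = -3)
J = -18 (J = 36 + 6*(-9) = 36 - 54 = -18)
o(Z, b) = -3 - Z
(o(-3, J) + 151)² = ((-3 - 1*(-3)) + 151)² = ((-3 + 3) + 151)² = (0 + 151)² = 151² = 22801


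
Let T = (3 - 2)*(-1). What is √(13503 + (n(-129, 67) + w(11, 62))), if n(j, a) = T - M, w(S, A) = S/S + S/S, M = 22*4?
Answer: 2*√3354 ≈ 115.83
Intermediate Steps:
M = 88
T = -1 (T = 1*(-1) = -1)
w(S, A) = 2 (w(S, A) = 1 + 1 = 2)
n(j, a) = -89 (n(j, a) = -1 - 1*88 = -1 - 88 = -89)
√(13503 + (n(-129, 67) + w(11, 62))) = √(13503 + (-89 + 2)) = √(13503 - 87) = √13416 = 2*√3354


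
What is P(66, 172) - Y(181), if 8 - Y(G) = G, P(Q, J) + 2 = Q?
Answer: 237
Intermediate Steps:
P(Q, J) = -2 + Q
Y(G) = 8 - G
P(66, 172) - Y(181) = (-2 + 66) - (8 - 1*181) = 64 - (8 - 181) = 64 - 1*(-173) = 64 + 173 = 237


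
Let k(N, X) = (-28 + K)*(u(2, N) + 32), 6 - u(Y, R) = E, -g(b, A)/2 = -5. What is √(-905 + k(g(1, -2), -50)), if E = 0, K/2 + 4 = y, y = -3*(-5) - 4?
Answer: I*√1437 ≈ 37.908*I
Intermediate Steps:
g(b, A) = 10 (g(b, A) = -2*(-5) = 10)
y = 11 (y = 15 - 4 = 11)
K = 14 (K = -8 + 2*11 = -8 + 22 = 14)
u(Y, R) = 6 (u(Y, R) = 6 - 1*0 = 6 + 0 = 6)
k(N, X) = -532 (k(N, X) = (-28 + 14)*(6 + 32) = -14*38 = -532)
√(-905 + k(g(1, -2), -50)) = √(-905 - 532) = √(-1437) = I*√1437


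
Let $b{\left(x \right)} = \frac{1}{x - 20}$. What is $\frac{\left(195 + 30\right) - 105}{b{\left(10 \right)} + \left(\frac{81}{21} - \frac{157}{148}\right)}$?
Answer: $\frac{621600}{13967} \approx 44.505$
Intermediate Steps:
$b{\left(x \right)} = \frac{1}{-20 + x}$
$\frac{\left(195 + 30\right) - 105}{b{\left(10 \right)} + \left(\frac{81}{21} - \frac{157}{148}\right)} = \frac{\left(195 + 30\right) - 105}{\frac{1}{-20 + 10} + \left(\frac{81}{21} - \frac{157}{148}\right)} = \frac{225 - 105}{\frac{1}{-10} + \left(81 \cdot \frac{1}{21} - \frac{157}{148}\right)} = \frac{120}{- \frac{1}{10} + \left(\frac{27}{7} - \frac{157}{148}\right)} = \frac{120}{- \frac{1}{10} + \frac{2897}{1036}} = \frac{120}{\frac{13967}{5180}} = 120 \cdot \frac{5180}{13967} = \frac{621600}{13967}$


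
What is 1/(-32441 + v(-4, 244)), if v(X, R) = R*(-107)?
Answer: -1/58549 ≈ -1.7080e-5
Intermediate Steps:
v(X, R) = -107*R
1/(-32441 + v(-4, 244)) = 1/(-32441 - 107*244) = 1/(-32441 - 26108) = 1/(-58549) = -1/58549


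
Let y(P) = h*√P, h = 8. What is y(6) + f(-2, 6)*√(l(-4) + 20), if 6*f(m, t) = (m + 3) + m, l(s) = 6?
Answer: 8*√6 - √26/6 ≈ 18.746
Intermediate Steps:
f(m, t) = ½ + m/3 (f(m, t) = ((m + 3) + m)/6 = ((3 + m) + m)/6 = (3 + 2*m)/6 = ½ + m/3)
y(P) = 8*√P
y(6) + f(-2, 6)*√(l(-4) + 20) = 8*√6 + (½ + (⅓)*(-2))*√(6 + 20) = 8*√6 + (½ - ⅔)*√26 = 8*√6 - √26/6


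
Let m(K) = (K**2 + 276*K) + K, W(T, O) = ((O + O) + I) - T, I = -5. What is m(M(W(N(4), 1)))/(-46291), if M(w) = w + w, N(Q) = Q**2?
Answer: 9082/46291 ≈ 0.19619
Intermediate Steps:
W(T, O) = -5 - T + 2*O (W(T, O) = ((O + O) - 5) - T = (2*O - 5) - T = (-5 + 2*O) - T = -5 - T + 2*O)
M(w) = 2*w
m(K) = K**2 + 277*K
m(M(W(N(4), 1)))/(-46291) = ((2*(-5 - 1*4**2 + 2*1))*(277 + 2*(-5 - 1*4**2 + 2*1)))/(-46291) = ((2*(-5 - 1*16 + 2))*(277 + 2*(-5 - 1*16 + 2)))*(-1/46291) = ((2*(-5 - 16 + 2))*(277 + 2*(-5 - 16 + 2)))*(-1/46291) = ((2*(-19))*(277 + 2*(-19)))*(-1/46291) = -38*(277 - 38)*(-1/46291) = -38*239*(-1/46291) = -9082*(-1/46291) = 9082/46291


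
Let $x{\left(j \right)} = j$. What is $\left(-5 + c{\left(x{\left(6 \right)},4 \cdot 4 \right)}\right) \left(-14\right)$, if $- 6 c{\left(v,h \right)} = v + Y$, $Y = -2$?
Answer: $\frac{238}{3} \approx 79.333$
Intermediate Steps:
$c{\left(v,h \right)} = \frac{1}{3} - \frac{v}{6}$ ($c{\left(v,h \right)} = - \frac{v - 2}{6} = - \frac{-2 + v}{6} = \frac{1}{3} - \frac{v}{6}$)
$\left(-5 + c{\left(x{\left(6 \right)},4 \cdot 4 \right)}\right) \left(-14\right) = \left(-5 + \left(\frac{1}{3} - 1\right)\right) \left(-14\right) = \left(-5 - \frac{2}{3}\right) \left(-14\right) = \left(- \frac{17}{3}\right) \left(-14\right) = \frac{238}{3}$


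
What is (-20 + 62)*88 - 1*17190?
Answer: -13494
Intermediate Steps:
(-20 + 62)*88 - 1*17190 = 42*88 - 17190 = 3696 - 17190 = -13494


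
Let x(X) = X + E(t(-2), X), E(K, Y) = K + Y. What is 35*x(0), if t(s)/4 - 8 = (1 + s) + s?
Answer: 700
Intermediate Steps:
t(s) = 36 + 8*s (t(s) = 32 + 4*((1 + s) + s) = 32 + 4*(1 + 2*s) = 32 + (4 + 8*s) = 36 + 8*s)
x(X) = 20 + 2*X (x(X) = X + ((36 + 8*(-2)) + X) = X + ((36 - 16) + X) = X + (20 + X) = 20 + 2*X)
35*x(0) = 35*(20 + 2*0) = 35*(20 + 0) = 35*20 = 700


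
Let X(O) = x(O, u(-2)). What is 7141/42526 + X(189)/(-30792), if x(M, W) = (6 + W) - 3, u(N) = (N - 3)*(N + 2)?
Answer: 36626349/218243432 ≈ 0.16782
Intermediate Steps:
u(N) = (-3 + N)*(2 + N)
x(M, W) = 3 + W
X(O) = 3 (X(O) = 3 + (-6 + (-2)² - 1*(-2)) = 3 + (-6 + 4 + 2) = 3 + 0 = 3)
7141/42526 + X(189)/(-30792) = 7141/42526 + 3/(-30792) = 7141*(1/42526) + 3*(-1/30792) = 7141/42526 - 1/10264 = 36626349/218243432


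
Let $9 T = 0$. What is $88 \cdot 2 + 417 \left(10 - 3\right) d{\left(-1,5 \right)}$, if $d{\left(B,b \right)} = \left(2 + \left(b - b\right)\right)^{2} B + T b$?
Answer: $-11500$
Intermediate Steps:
$T = 0$ ($T = \frac{1}{9} \cdot 0 = 0$)
$d{\left(B,b \right)} = 4 B$ ($d{\left(B,b \right)} = \left(2 + \left(b - b\right)\right)^{2} B + 0 b = \left(2 + 0\right)^{2} B + 0 = 2^{2} B + 0 = 4 B + 0 = 4 B$)
$88 \cdot 2 + 417 \left(10 - 3\right) d{\left(-1,5 \right)} = 88 \cdot 2 + 417 \left(10 - 3\right) 4 \left(-1\right) = 176 + 417 \cdot 7 \left(-4\right) = 176 + 417 \left(-28\right) = 176 - 11676 = -11500$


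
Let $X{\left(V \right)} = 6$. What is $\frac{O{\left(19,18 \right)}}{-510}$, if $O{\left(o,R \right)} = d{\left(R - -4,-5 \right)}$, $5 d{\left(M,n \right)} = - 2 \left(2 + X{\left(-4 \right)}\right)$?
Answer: $\frac{8}{1275} \approx 0.0062745$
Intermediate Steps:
$d{\left(M,n \right)} = - \frac{16}{5}$ ($d{\left(M,n \right)} = \frac{\left(-2\right) \left(2 + 6\right)}{5} = \frac{\left(-2\right) 8}{5} = \frac{1}{5} \left(-16\right) = - \frac{16}{5}$)
$O{\left(o,R \right)} = - \frac{16}{5}$
$\frac{O{\left(19,18 \right)}}{-510} = - \frac{16}{5 \left(-510\right)} = \left(- \frac{16}{5}\right) \left(- \frac{1}{510}\right) = \frac{8}{1275}$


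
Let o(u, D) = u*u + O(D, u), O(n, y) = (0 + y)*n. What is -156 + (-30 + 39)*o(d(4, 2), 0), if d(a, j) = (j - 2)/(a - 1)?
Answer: -156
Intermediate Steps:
d(a, j) = (-2 + j)/(-1 + a)
O(n, y) = n*y (O(n, y) = y*n = n*y)
o(u, D) = u² + D*u (o(u, D) = u*u + D*u = u² + D*u)
-156 + (-30 + 39)*o(d(4, 2), 0) = -156 + (-30 + 39)*(((-2 + 2)/(-1 + 4))*(0 + (-2 + 2)/(-1 + 4))) = -156 + 9*((0/3)*(0 + 0/3)) = -156 + 9*(((⅓)*0)*(0 + (⅓)*0)) = -156 + 9*(0*(0 + 0)) = -156 + 9*(0*0) = -156 + 9*0 = -156 + 0 = -156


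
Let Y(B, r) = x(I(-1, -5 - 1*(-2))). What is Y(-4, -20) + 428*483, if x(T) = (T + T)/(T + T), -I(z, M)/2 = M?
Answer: 206725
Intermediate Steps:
I(z, M) = -2*M
x(T) = 1 (x(T) = (2*T)/((2*T)) = (2*T)*(1/(2*T)) = 1)
Y(B, r) = 1
Y(-4, -20) + 428*483 = 1 + 428*483 = 1 + 206724 = 206725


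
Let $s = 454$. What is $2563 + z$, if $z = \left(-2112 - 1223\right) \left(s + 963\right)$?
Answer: $-4723132$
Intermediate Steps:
$z = -4725695$ ($z = \left(-2112 - 1223\right) \left(454 + 963\right) = \left(-3335\right) 1417 = -4725695$)
$2563 + z = 2563 - 4725695 = -4723132$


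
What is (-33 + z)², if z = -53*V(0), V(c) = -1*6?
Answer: 81225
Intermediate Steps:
V(c) = -6
z = 318 (z = -53*(-6) = 318)
(-33 + z)² = (-33 + 318)² = 285² = 81225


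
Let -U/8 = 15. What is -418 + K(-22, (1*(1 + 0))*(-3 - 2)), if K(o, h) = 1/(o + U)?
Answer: -59357/142 ≈ -418.01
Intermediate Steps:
U = -120 (U = -8*15 = -120)
K(o, h) = 1/(-120 + o) (K(o, h) = 1/(o - 120) = 1/(-120 + o))
-418 + K(-22, (1*(1 + 0))*(-3 - 2)) = -418 + 1/(-120 - 22) = -418 + 1/(-142) = -418 - 1/142 = -59357/142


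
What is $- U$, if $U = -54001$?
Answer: $54001$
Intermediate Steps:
$- U = \left(-1\right) \left(-54001\right) = 54001$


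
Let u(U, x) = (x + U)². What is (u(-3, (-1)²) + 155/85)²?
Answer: 9801/289 ≈ 33.914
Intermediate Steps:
u(U, x) = (U + x)²
(u(-3, (-1)²) + 155/85)² = ((-3 + (-1)²)² + 155/85)² = ((-3 + 1)² + 155*(1/85))² = ((-2)² + 31/17)² = (4 + 31/17)² = (99/17)² = 9801/289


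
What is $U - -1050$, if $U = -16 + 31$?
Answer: $1065$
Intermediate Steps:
$U = 15$
$U - -1050 = 15 - -1050 = 15 + 1050 = 1065$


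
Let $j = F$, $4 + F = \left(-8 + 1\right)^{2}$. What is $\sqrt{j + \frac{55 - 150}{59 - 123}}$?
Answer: $\frac{5 \sqrt{119}}{8} \approx 6.8179$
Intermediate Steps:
$F = 45$ ($F = -4 + \left(-8 + 1\right)^{2} = -4 + \left(-7\right)^{2} = -4 + 49 = 45$)
$j = 45$
$\sqrt{j + \frac{55 - 150}{59 - 123}} = \sqrt{45 + \frac{55 - 150}{59 - 123}} = \sqrt{45 - \frac{95}{-64}} = \sqrt{45 - - \frac{95}{64}} = \sqrt{45 + \frac{95}{64}} = \sqrt{\frac{2975}{64}} = \frac{5 \sqrt{119}}{8}$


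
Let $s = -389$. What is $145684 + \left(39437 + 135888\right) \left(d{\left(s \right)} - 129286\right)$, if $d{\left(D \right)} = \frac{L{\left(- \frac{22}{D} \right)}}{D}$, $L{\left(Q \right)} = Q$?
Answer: $- \frac{3429981348070536}{151321} \approx -2.2667 \cdot 10^{10}$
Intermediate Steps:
$d{\left(D \right)} = - \frac{22}{D^{2}}$ ($d{\left(D \right)} = \frac{\left(-22\right) \frac{1}{D}}{D} = - \frac{22}{D^{2}}$)
$145684 + \left(39437 + 135888\right) \left(d{\left(s \right)} - 129286\right) = 145684 + \left(39437 + 135888\right) \left(- \frac{22}{151321} - 129286\right) = 145684 + 175325 \left(\left(-22\right) \frac{1}{151321} - 129286\right) = 145684 + 175325 \left(- \frac{22}{151321} - 129286\right) = 145684 + 175325 \left(- \frac{19563686828}{151321}\right) = 145684 - \frac{3430003393119100}{151321} = - \frac{3429981348070536}{151321}$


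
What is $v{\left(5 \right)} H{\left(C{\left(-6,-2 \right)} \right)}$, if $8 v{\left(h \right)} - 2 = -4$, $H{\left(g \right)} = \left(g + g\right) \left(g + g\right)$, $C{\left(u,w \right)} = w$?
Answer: $-4$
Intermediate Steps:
$H{\left(g \right)} = 4 g^{2}$ ($H{\left(g \right)} = 2 g 2 g = 4 g^{2}$)
$v{\left(h \right)} = - \frac{1}{4}$ ($v{\left(h \right)} = \frac{1}{4} + \frac{1}{8} \left(-4\right) = \frac{1}{4} - \frac{1}{2} = - \frac{1}{4}$)
$v{\left(5 \right)} H{\left(C{\left(-6,-2 \right)} \right)} = - \frac{4 \left(-2\right)^{2}}{4} = - \frac{4 \cdot 4}{4} = \left(- \frac{1}{4}\right) 16 = -4$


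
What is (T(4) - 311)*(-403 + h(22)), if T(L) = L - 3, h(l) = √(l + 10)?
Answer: 124930 - 1240*√2 ≈ 1.2318e+5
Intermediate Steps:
h(l) = √(10 + l)
T(L) = -3 + L
(T(4) - 311)*(-403 + h(22)) = ((-3 + 4) - 311)*(-403 + √(10 + 22)) = (1 - 311)*(-403 + √32) = -310*(-403 + 4*√2) = 124930 - 1240*√2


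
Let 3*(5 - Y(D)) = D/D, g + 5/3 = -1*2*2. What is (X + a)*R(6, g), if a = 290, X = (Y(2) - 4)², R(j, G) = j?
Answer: 5228/3 ≈ 1742.7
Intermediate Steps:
g = -17/3 (g = -5/3 - 1*2*2 = -5/3 - 2*2 = -5/3 - 4 = -17/3 ≈ -5.6667)
Y(D) = 14/3 (Y(D) = 5 - D/(3*D) = 5 - ⅓*1 = 5 - ⅓ = 14/3)
X = 4/9 (X = (14/3 - 4)² = (⅔)² = 4/9 ≈ 0.44444)
(X + a)*R(6, g) = (4/9 + 290)*6 = (2614/9)*6 = 5228/3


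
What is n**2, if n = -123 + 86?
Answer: 1369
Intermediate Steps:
n = -37
n**2 = (-37)**2 = 1369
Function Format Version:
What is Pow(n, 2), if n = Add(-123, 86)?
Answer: 1369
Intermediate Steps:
n = -37
Pow(n, 2) = Pow(-37, 2) = 1369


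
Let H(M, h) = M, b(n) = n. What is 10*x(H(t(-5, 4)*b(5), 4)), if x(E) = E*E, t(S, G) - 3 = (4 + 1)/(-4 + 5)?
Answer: 16000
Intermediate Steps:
t(S, G) = 8 (t(S, G) = 3 + (4 + 1)/(-4 + 5) = 3 + 5/1 = 3 + 5*1 = 3 + 5 = 8)
x(E) = E**2
10*x(H(t(-5, 4)*b(5), 4)) = 10*(8*5)**2 = 10*40**2 = 10*1600 = 16000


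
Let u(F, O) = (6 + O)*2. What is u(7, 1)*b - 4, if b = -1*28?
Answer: -396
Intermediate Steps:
u(F, O) = 12 + 2*O
b = -28
u(7, 1)*b - 4 = (12 + 2*1)*(-28) - 4 = (12 + 2)*(-28) - 4 = 14*(-28) - 4 = -392 - 4 = -396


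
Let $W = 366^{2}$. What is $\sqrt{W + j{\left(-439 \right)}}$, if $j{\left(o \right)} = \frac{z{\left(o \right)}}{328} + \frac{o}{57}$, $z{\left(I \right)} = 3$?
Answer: $\frac{\sqrt{11705086772070}}{9348} \approx 365.99$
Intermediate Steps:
$j{\left(o \right)} = \frac{3}{328} + \frac{o}{57}$
$W = 133956$
$\sqrt{W + j{\left(-439 \right)}} = \sqrt{133956 + \left(\frac{3}{328} + \frac{1}{57} \left(-439\right)\right)} = \sqrt{133956 + \left(\frac{3}{328} - \frac{439}{57}\right)} = \sqrt{133956 - \frac{143821}{18696}} = \sqrt{\frac{2504297555}{18696}} = \frac{\sqrt{11705086772070}}{9348}$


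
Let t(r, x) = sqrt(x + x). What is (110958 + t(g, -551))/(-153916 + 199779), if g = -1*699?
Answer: 110958/45863 + I*sqrt(1102)/45863 ≈ 2.4193 + 0.00072382*I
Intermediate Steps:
g = -699
t(r, x) = sqrt(2)*sqrt(x) (t(r, x) = sqrt(2*x) = sqrt(2)*sqrt(x))
(110958 + t(g, -551))/(-153916 + 199779) = (110958 + sqrt(2)*sqrt(-551))/(-153916 + 199779) = (110958 + sqrt(2)*(I*sqrt(551)))/45863 = (110958 + I*sqrt(1102))*(1/45863) = 110958/45863 + I*sqrt(1102)/45863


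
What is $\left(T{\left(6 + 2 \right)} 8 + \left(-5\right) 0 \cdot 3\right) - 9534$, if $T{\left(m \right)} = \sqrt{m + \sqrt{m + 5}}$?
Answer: $-9534 + 8 \sqrt{8 + \sqrt{13}} \approx -9506.8$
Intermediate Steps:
$T{\left(m \right)} = \sqrt{m + \sqrt{5 + m}}$
$\left(T{\left(6 + 2 \right)} 8 + \left(-5\right) 0 \cdot 3\right) - 9534 = \left(\sqrt{\left(6 + 2\right) + \sqrt{5 + \left(6 + 2\right)}} 8 + \left(-5\right) 0 \cdot 3\right) - 9534 = \left(\sqrt{8 + \sqrt{5 + 8}} \cdot 8 + 0 \cdot 3\right) - 9534 = \left(\sqrt{8 + \sqrt{13}} \cdot 8 + 0\right) - 9534 = \left(8 \sqrt{8 + \sqrt{13}} + 0\right) - 9534 = 8 \sqrt{8 + \sqrt{13}} - 9534 = -9534 + 8 \sqrt{8 + \sqrt{13}}$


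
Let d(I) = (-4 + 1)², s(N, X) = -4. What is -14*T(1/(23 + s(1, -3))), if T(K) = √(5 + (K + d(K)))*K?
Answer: -14*√5073/361 ≈ -2.7622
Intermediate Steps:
d(I) = 9 (d(I) = (-3)² = 9)
T(K) = K*√(14 + K) (T(K) = √(5 + (K + 9))*K = √(5 + (9 + K))*K = √(14 + K)*K = K*√(14 + K))
-14*T(1/(23 + s(1, -3))) = -14*√(14 + 1/(23 - 4))/(23 - 4) = -14*√(14 + 1/19)/19 = -14*√(267/19)/19 = -14*√5073/19/19 = -14*√5073/361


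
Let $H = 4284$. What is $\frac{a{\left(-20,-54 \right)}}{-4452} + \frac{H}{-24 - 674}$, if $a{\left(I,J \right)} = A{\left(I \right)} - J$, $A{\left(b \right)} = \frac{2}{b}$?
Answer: $- \frac{13649993}{2219640} \approx -6.1496$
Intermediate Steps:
$a{\left(I,J \right)} = - J + \frac{2}{I}$ ($a{\left(I,J \right)} = \frac{2}{I} - J = - J + \frac{2}{I}$)
$\frac{a{\left(-20,-54 \right)}}{-4452} + \frac{H}{-24 - 674} = \frac{\left(-1\right) \left(-54\right) + \frac{2}{-20}}{-4452} + \frac{4284}{-24 - 674} = \left(54 + 2 \left(- \frac{1}{20}\right)\right) \left(- \frac{1}{4452}\right) + \frac{4284}{-698} = \left(54 - \frac{1}{10}\right) \left(- \frac{1}{4452}\right) + 4284 \left(- \frac{1}{698}\right) = \frac{539}{10} \left(- \frac{1}{4452}\right) - \frac{2142}{349} = - \frac{77}{6360} - \frac{2142}{349} = - \frac{13649993}{2219640}$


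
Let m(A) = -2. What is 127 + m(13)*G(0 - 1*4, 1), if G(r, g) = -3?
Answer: 133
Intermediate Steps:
127 + m(13)*G(0 - 1*4, 1) = 127 - 2*(-3) = 127 + 6 = 133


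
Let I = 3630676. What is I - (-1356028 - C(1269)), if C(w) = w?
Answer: 4987973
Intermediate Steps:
I - (-1356028 - C(1269)) = 3630676 - (-1356028 - 1*1269) = 3630676 - (-1356028 - 1269) = 3630676 - 1*(-1357297) = 3630676 + 1357297 = 4987973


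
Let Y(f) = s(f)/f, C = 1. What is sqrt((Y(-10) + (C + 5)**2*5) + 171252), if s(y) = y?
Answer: sqrt(171433) ≈ 414.04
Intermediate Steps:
Y(f) = 1 (Y(f) = f/f = 1)
sqrt((Y(-10) + (C + 5)**2*5) + 171252) = sqrt((1 + (1 + 5)**2*5) + 171252) = sqrt((1 + 6**2*5) + 171252) = sqrt((1 + 36*5) + 171252) = sqrt((1 + 180) + 171252) = sqrt(181 + 171252) = sqrt(171433)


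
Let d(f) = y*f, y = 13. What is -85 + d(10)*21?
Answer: 2645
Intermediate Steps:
d(f) = 13*f
-85 + d(10)*21 = -85 + (13*10)*21 = -85 + 130*21 = -85 + 2730 = 2645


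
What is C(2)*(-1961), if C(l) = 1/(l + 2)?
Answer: -1961/4 ≈ -490.25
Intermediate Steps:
C(l) = 1/(2 + l)
C(2)*(-1961) = -1961/(2 + 2) = -1961/4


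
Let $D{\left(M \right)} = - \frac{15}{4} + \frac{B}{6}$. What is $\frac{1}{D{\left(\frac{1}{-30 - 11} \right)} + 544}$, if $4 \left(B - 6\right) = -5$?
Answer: $\frac{24}{12985} \approx 0.0018483$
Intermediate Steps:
$B = \frac{19}{4}$ ($B = 6 + \frac{1}{4} \left(-5\right) = 6 - \frac{5}{4} = \frac{19}{4} \approx 4.75$)
$D{\left(M \right)} = - \frac{71}{24}$ ($D{\left(M \right)} = - \frac{15}{4} + \frac{19}{4 \cdot 6} = \left(-15\right) \frac{1}{4} + \frac{19}{4} \cdot \frac{1}{6} = - \frac{15}{4} + \frac{19}{24} = - \frac{71}{24}$)
$\frac{1}{D{\left(\frac{1}{-30 - 11} \right)} + 544} = \frac{1}{- \frac{71}{24} + 544} = \frac{1}{\frac{12985}{24}} = \frac{24}{12985}$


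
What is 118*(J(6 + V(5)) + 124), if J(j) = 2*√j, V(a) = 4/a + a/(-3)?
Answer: 14632 + 236*√1155/15 ≈ 15167.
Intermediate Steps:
V(a) = 4/a - a/3 (V(a) = 4/a + a*(-⅓) = 4/a - a/3)
118*(J(6 + V(5)) + 124) = 118*(2*√(6 + (4/5 - ⅓*5)) + 124) = 118*(2*√(6 + (4*(⅕) - 5/3)) + 124) = 118*(2*√(6 + (⅘ - 5/3)) + 124) = 118*(2*√(6 - 13/15) + 124) = 118*(2*√(77/15) + 124) = 118*(2*(√1155/15) + 124) = 118*(2*√1155/15 + 124) = 118*(124 + 2*√1155/15) = 14632 + 236*√1155/15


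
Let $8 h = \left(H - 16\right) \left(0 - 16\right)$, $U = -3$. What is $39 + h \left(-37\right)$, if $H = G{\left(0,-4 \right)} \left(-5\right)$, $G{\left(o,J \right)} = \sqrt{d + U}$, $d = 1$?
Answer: $-1145 - 370 i \sqrt{2} \approx -1145.0 - 523.26 i$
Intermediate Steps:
$G{\left(o,J \right)} = i \sqrt{2}$ ($G{\left(o,J \right)} = \sqrt{1 - 3} = \sqrt{-2} = i \sqrt{2}$)
$H = - 5 i \sqrt{2}$ ($H = i \sqrt{2} \left(-5\right) = - 5 i \sqrt{2} \approx - 7.0711 i$)
$h = 32 + 10 i \sqrt{2}$ ($h = \frac{\left(- 5 i \sqrt{2} - 16\right) \left(0 - 16\right)}{8} = \frac{\left(-16 - 5 i \sqrt{2}\right) \left(-16\right)}{8} = \frac{256 + 80 i \sqrt{2}}{8} = 32 + 10 i \sqrt{2} \approx 32.0 + 14.142 i$)
$39 + h \left(-37\right) = 39 + \left(32 + 10 i \sqrt{2}\right) \left(-37\right) = 39 - \left(1184 + 370 i \sqrt{2}\right) = -1145 - 370 i \sqrt{2}$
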